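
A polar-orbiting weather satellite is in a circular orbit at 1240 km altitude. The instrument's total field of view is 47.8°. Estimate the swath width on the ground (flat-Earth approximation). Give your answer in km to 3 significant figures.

1100 km

Half-angle = 47.8°/2 = 23.9°.
Swath width ≈ 2h·tan(θ/2) = 2 × 1240 × tan(23.9°) = 1099.0 km.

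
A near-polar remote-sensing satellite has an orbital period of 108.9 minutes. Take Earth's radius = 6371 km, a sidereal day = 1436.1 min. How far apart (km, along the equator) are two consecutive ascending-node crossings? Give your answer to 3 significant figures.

3040 km

T = 108.9 min = 6534.0 s.
During one orbit Earth rotates (6534.0 / 86166) × 360° = 27.30°.
At the equator that is 27.30° × (2π·6371/360) km/° = 27.30 × 111.2 = 3036 km.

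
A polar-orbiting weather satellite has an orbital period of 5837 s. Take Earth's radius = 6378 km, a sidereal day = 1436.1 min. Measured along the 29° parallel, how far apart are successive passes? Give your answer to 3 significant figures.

2370 km

Node shift per orbit = (5837.0/86166) × 360° = 24.39°.
Equatorial spacing = 24.39 × 111.3 km/° = 2715 km.
At 29° latitude, spacing = 2715 × cos(29°) = 2374 km.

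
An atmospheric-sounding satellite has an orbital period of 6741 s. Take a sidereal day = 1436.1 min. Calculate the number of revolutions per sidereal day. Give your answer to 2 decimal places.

12.78

Orbits per sidereal day = 86166 / 6741.0 = 12.782.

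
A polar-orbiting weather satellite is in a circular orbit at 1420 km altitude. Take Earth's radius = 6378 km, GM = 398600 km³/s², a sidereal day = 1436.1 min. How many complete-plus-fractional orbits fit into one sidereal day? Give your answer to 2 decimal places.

Semi-major axis a = 6378 + 1420 = 7798 km. Period T = 2π√(a³/μ) = 2π√(7798³/398600) = 6853.1 s = 114.22 min.
Orbits per sidereal day = 86166 / 6853.1 = 12.573.

12.57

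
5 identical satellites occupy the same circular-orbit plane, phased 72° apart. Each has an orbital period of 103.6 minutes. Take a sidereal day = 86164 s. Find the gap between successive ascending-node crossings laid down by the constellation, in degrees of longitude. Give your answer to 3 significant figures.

T = 103.6 min = 6216.0 s.
Single-satellite node shift = (6216.0/86164) × 360° = 25.97°.
With 5 satellites evenly phased, successive equator crossings are 25.97/5 = 5.194° apart.

5.19°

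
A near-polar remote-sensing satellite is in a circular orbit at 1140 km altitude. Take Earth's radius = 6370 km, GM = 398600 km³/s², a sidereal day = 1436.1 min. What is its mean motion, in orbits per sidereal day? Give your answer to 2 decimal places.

Semi-major axis a = 6370 + 1140 = 7510 km. Period T = 2π√(a³/μ) = 2π√(7510³/398600) = 6477.0 s = 107.95 min.
Orbits per sidereal day = 86166 / 6477.0 = 13.303.

13.30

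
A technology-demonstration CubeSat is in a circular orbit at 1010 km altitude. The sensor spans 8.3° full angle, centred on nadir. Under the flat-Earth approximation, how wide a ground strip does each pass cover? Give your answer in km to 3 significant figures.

Half-angle = 8.3°/2 = 4.15°.
Swath width ≈ 2h·tan(θ/2) = 2 × 1010 × tan(4.15°) = 146.6 km.

147 km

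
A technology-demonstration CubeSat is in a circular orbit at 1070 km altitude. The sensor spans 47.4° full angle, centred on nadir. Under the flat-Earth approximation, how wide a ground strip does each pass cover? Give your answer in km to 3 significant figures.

Half-angle = 47.4°/2 = 23.7°.
Swath width ≈ 2h·tan(θ/2) = 2 × 1070 × tan(23.7°) = 939.4 km.

939 km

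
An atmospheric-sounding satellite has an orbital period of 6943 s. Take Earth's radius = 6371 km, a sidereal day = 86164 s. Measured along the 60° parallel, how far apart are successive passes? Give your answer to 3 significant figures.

Node shift per orbit = (6943.0/86164) × 360° = 29.01°.
Equatorial spacing = 29.01 × 111.2 km/° = 3226 km.
At 60° latitude, spacing = 3226 × cos(60°) = 1613 km.

1610 km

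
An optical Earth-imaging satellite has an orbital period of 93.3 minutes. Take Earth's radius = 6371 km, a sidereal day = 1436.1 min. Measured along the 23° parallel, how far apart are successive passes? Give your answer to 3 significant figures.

2390 km

T = 93.3 min = 5598.0 s.
Node shift per orbit = (5598.0/86166) × 360° = 23.39°.
Equatorial spacing = 23.39 × 111.2 km/° = 2601 km.
At 23° latitude, spacing = 2601 × cos(23°) = 2394 km.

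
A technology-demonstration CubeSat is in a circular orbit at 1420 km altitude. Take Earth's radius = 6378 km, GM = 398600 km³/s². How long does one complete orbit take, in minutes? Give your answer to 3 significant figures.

114 min

Semi-major axis a = 6378 + 1420 = 7798 km. Period T = 2π√(a³/μ) = 2π√(7798³/398600) = 6853.1 s = 114.22 min.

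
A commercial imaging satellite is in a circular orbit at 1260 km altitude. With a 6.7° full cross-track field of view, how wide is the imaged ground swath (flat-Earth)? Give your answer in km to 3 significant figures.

Half-angle = 6.7°/2 = 3.35°.
Swath width ≈ 2h·tan(θ/2) = 2 × 1260 × tan(3.35°) = 147.5 km.

148 km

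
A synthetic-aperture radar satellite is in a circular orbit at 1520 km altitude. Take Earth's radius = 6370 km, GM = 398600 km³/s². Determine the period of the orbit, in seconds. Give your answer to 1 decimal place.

6974.7 seconds

Semi-major axis a = 6370 + 1520 = 7890 km. Period T = 2π√(a³/μ) = 2π√(7890³/398600) = 6974.7 s = 116.25 min.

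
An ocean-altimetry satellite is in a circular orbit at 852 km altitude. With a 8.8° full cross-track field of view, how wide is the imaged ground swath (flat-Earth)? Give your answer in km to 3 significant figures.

131 km

Half-angle = 8.8°/2 = 4.4°.
Swath width ≈ 2h·tan(θ/2) = 2 × 852 × tan(4.4°) = 131.1 km.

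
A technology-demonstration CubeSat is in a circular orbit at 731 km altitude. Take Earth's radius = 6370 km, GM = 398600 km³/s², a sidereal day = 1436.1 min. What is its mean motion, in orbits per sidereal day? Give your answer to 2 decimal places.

Semi-major axis a = 6370 + 731 = 7101 km. Period T = 2π√(a³/μ) = 2π√(7101³/398600) = 5955.1 s = 99.25 min.
Orbits per sidereal day = 86166 / 5955.1 = 14.469.

14.47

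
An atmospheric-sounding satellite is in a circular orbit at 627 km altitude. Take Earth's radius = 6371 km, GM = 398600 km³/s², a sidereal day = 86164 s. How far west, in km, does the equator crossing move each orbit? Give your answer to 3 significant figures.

Semi-major axis a = 6371 + 627 = 6998 km. Period T = 2π√(a³/μ) = 2π√(6998³/398600) = 5826.0 s = 97.10 min.
During one orbit Earth rotates (5826.0 / 86164) × 360° = 24.34°.
At the equator that is 24.34° × (2π·6371/360) km/° = 24.34 × 111.2 = 2707 km.

2710 km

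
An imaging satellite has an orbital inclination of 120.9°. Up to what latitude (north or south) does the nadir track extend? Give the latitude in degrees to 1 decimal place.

Retrograde orbit: the ground track reaches ±(180° − i) = ±(180 − 120.9) = ±59.1°.

59.1°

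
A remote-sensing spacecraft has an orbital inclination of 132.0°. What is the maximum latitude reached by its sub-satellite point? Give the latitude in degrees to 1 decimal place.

Retrograde orbit: the ground track reaches ±(180° − i) = ±(180 − 132.0) = ±48.0°.

48.0°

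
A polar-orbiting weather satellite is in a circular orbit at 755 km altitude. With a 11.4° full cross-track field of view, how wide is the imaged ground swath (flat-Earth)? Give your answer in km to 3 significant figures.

151 km

Half-angle = 11.4°/2 = 5.7°.
Swath width ≈ 2h·tan(θ/2) = 2 × 755 × tan(5.7°) = 150.7 km.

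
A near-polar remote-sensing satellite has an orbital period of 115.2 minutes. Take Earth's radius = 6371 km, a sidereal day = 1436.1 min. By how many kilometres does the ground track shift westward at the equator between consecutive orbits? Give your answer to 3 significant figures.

3210 km

T = 115.2 min = 6912.0 s.
During one orbit Earth rotates (6912.0 / 86166) × 360° = 28.88°.
At the equator that is 28.88° × (2π·6371/360) km/° = 28.88 × 111.2 = 3211 km.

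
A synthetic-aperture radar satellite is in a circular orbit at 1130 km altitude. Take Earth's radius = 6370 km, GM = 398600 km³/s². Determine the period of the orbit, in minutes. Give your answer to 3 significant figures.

Semi-major axis a = 6370 + 1130 = 7500 km. Period T = 2π√(a³/μ) = 2π√(7500³/398600) = 6464.0 s = 107.73 min.

108 min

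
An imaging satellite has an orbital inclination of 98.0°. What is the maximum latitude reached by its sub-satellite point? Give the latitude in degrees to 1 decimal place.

82.0°

Retrograde orbit: the ground track reaches ±(180° − i) = ±(180 − 98.0) = ±82.0°.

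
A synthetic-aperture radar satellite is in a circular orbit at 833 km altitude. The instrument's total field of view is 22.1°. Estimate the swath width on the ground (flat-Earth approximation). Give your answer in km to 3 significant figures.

Half-angle = 22.1°/2 = 11.05°.
Swath width ≈ 2h·tan(θ/2) = 2 × 833 × tan(11.05°) = 325.3 km.

325 km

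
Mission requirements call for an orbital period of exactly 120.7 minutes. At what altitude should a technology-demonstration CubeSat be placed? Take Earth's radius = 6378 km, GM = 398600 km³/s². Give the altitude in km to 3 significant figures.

T = 120.7 min = 7242.0 s.
From T = 2π√(a³/μ): a = (μ T²/4π²)^(1/3) = (398600 × 7242.0² / 4π²)^(1/3) = 8090 km.
Altitude h = a − R = 8090 − 6378 = 1712 km.

1710 km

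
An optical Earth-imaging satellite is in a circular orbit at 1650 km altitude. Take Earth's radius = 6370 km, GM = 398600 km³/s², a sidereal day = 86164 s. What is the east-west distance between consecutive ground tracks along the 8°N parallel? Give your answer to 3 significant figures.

3290 km

Semi-major axis a = 6370 + 1650 = 8020 km. Period T = 2π√(a³/μ) = 2π√(8020³/398600) = 7147.8 s = 119.13 min.
Node shift per orbit = (7147.8/86164) × 360° = 29.86°.
Equatorial spacing = 29.86 × 111.2 km/° = 3320 km.
At 8° latitude, spacing = 3320 × cos(8°) = 3288 km.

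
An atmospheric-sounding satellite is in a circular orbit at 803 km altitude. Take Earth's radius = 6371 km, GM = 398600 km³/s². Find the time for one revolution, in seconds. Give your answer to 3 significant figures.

Semi-major axis a = 6371 + 803 = 7174 km. Period T = 2π√(a³/μ) = 2π√(7174³/398600) = 6047.2 s = 100.79 min.

6050 seconds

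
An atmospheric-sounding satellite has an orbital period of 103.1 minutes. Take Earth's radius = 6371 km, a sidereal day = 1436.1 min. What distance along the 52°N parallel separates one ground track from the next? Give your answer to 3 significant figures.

1770 km

T = 103.1 min = 6186.0 s.
Node shift per orbit = (6186.0/86166) × 360° = 25.84°.
Equatorial spacing = 25.84 × 111.2 km/° = 2874 km.
At 52° latitude, spacing = 2874 × cos(52°) = 1769 km.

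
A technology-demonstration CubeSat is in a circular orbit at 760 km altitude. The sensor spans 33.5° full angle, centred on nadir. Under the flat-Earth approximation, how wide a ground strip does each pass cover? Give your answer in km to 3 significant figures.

457 km

Half-angle = 33.5°/2 = 16.75°.
Swath width ≈ 2h·tan(θ/2) = 2 × 760 × tan(16.75°) = 457.5 km.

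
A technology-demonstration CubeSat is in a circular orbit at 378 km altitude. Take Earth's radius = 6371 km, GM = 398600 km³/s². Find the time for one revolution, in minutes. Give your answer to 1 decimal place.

Semi-major axis a = 6371 + 378 = 6749 km. Period T = 2π√(a³/μ) = 2π√(6749³/398600) = 5517.9 s = 91.96 min.

92.0 min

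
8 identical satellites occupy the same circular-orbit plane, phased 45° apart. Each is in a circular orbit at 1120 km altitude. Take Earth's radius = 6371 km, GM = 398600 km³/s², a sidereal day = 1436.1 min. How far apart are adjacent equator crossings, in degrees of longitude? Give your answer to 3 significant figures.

3.37°

Semi-major axis a = 6371 + 1120 = 7491 km. Period T = 2π√(a³/μ) = 2π√(7491³/398600) = 6452.4 s = 107.54 min.
Single-satellite node shift = (6452.4/86166) × 360° = 26.96°.
With 8 satellites evenly phased, successive equator crossings are 26.96/8 = 3.370° apart.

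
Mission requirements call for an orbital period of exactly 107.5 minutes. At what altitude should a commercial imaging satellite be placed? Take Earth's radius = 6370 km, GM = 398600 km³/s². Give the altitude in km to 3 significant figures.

T = 107.5 min = 6450.0 s.
From T = 2π√(a³/μ): a = (μ T²/4π²)^(1/3) = (398600 × 6450.0² / 4π²)^(1/3) = 7489 km.
Altitude h = a − R = 7489 − 6370 = 1119 km.

1120 km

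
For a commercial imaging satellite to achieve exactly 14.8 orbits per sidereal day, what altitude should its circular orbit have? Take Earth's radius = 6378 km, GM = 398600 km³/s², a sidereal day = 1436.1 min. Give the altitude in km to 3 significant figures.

617 km

Required period T = 86166 / 14.8 = 5822.0 s.
From T = 2π√(a³/μ): a = (μ T²/4π²)^(1/3) = (398600 × 5822.0² / 4π²)^(1/3) = 6995 km.
Altitude h = a − R = 6995 − 6378 = 617 km.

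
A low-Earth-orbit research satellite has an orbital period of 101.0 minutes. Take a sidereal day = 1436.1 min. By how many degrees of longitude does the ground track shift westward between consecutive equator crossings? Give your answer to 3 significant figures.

T = 101.0 min = 6060.0 s.
During one orbit Earth rotates (6060.0 / 86166) × 360° = 25.32°.

25.3°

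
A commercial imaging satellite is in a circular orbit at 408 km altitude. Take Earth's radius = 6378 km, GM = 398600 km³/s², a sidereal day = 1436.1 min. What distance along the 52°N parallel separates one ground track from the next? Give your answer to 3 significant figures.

Semi-major axis a = 6378 + 408 = 6786 km. Period T = 2π√(a³/μ) = 2π√(6786³/398600) = 5563.3 s = 92.72 min.
Node shift per orbit = (5563.3/86166) × 360° = 23.24°.
Equatorial spacing = 23.24 × 111.3 km/° = 2587 km.
At 52° latitude, spacing = 2587 × cos(52°) = 1593 km.

1590 km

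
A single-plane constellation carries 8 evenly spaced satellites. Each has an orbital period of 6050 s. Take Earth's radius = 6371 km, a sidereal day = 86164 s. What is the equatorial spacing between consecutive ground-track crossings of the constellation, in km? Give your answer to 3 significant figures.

Single-satellite node shift = (6050.0/86164) × 360° = 25.28°.
With 8 satellites evenly phased, successive equator crossings are 25.28/8 = 3.160° apart.
That is 3.160 × 111.2 = 351 km at the equator.

351 km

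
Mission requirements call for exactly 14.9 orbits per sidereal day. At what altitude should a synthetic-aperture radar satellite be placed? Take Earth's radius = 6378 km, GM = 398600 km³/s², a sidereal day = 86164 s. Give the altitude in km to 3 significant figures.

Required period T = 86164 / 14.9 = 5782.8 s.
From T = 2π√(a³/μ): a = (μ T²/4π²)^(1/3) = (398600 × 5782.8² / 4π²)^(1/3) = 6963 km.
Altitude h = a − R = 6963 − 6378 = 585 km.

585 km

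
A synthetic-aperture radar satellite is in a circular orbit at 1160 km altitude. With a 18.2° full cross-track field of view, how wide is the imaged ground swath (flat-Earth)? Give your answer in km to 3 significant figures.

372 km

Half-angle = 18.2°/2 = 9.1°.
Swath width ≈ 2h·tan(θ/2) = 2 × 1160 × tan(9.1°) = 371.6 km.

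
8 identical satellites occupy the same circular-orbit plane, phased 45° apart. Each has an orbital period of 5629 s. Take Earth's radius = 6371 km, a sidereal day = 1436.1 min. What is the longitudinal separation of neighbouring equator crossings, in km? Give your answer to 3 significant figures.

Single-satellite node shift = (5629.0/86166) × 360° = 23.52°.
With 8 satellites evenly phased, successive equator crossings are 23.52/8 = 2.940° apart.
That is 2.940 × 111.2 = 327 km at the equator.

327 km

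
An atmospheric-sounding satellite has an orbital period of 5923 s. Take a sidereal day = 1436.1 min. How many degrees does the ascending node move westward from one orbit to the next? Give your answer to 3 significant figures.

24.7°

During one orbit Earth rotates (5923.0 / 86166) × 360° = 24.75°.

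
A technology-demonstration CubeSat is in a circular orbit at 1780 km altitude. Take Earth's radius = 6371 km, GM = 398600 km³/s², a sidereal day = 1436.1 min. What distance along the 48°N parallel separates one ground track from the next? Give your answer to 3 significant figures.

Semi-major axis a = 6371 + 1780 = 8151 km. Period T = 2π√(a³/μ) = 2π√(8151³/398600) = 7323.6 s = 122.06 min.
Node shift per orbit = (7323.6/86166) × 360° = 30.60°.
Equatorial spacing = 30.60 × 111.2 km/° = 3402 km.
At 48° latitude, spacing = 3402 × cos(48°) = 2277 km.

2280 km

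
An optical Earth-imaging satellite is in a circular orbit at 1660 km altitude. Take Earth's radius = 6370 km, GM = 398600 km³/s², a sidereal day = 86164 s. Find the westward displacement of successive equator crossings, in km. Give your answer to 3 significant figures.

3330 km

Semi-major axis a = 6370 + 1660 = 8030 km. Period T = 2π√(a³/μ) = 2π√(8030³/398600) = 7161.2 s = 119.35 min.
During one orbit Earth rotates (7161.2 / 86164) × 360° = 29.92°.
At the equator that is 29.92° × (2π·6370/360) km/° = 29.92 × 111.2 = 3326 km.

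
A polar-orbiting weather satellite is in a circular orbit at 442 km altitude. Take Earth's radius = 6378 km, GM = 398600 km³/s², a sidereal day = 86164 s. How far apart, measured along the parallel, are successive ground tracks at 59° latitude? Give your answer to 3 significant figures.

1340 km

Semi-major axis a = 6378 + 442 = 6820 km. Period T = 2π√(a³/μ) = 2π√(6820³/398600) = 5605.2 s = 93.42 min.
Node shift per orbit = (5605.2/86164) × 360° = 23.42°.
Equatorial spacing = 23.42 × 111.3 km/° = 2607 km.
At 59° latitude, spacing = 2607 × cos(59°) = 1343 km.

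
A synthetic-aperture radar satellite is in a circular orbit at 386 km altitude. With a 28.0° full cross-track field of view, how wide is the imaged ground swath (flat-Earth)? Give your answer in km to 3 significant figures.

Half-angle = 28.0°/2 = 14°.
Swath width ≈ 2h·tan(θ/2) = 2 × 386 × tan(14°) = 192.5 km.

192 km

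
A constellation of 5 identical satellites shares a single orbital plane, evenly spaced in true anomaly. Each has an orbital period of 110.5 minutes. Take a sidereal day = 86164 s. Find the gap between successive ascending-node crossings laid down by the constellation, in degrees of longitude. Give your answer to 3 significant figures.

T = 110.5 min = 6630.0 s.
Single-satellite node shift = (6630.0/86164) × 360° = 27.70°.
With 5 satellites evenly phased, successive equator crossings are 27.70/5 = 5.540° apart.

5.54°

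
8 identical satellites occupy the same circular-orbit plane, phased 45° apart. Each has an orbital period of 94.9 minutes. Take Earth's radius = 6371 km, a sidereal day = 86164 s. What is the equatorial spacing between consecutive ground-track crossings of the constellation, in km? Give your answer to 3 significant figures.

T = 94.9 min = 5694.0 s.
Single-satellite node shift = (5694.0/86164) × 360° = 23.79°.
With 8 satellites evenly phased, successive equator crossings are 23.79/8 = 2.974° apart.
That is 2.974 × 111.2 = 331 km at the equator.

331 km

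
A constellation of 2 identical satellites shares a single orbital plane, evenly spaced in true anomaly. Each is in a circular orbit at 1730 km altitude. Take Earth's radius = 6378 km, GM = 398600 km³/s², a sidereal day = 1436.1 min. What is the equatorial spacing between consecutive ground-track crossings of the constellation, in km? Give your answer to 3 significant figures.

1690 km

Semi-major axis a = 6378 + 1730 = 8108 km. Period T = 2π√(a³/μ) = 2π√(8108³/398600) = 7265.8 s = 121.10 min.
Single-satellite node shift = (7265.8/86166) × 360° = 30.36°.
With 2 satellites evenly phased, successive equator crossings are 30.36/2 = 15.178° apart.
That is 15.178 × 111.3 = 1690 km at the equator.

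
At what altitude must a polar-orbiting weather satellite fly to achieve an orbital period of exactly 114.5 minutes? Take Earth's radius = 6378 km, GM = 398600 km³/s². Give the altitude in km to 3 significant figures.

1430 km

T = 114.5 min = 6870.0 s.
From T = 2π√(a³/μ): a = (μ T²/4π²)^(1/3) = (398600 × 6870.0² / 4π²)^(1/3) = 7811 km.
Altitude h = a − R = 7811 − 6378 = 1433 km.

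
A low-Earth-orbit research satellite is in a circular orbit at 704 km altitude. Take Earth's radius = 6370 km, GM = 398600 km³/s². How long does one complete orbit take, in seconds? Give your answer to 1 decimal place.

Semi-major axis a = 6370 + 704 = 7074 km. Period T = 2π√(a³/μ) = 2π√(7074³/398600) = 5921.2 s = 98.69 min.

5921.2 seconds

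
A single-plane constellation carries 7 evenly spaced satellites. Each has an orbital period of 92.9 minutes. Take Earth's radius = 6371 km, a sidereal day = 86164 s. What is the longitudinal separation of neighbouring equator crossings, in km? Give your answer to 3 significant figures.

T = 92.9 min = 5574.0 s.
Single-satellite node shift = (5574.0/86164) × 360° = 23.29°.
With 7 satellites evenly phased, successive equator crossings are 23.29/7 = 3.327° apart.
That is 3.327 × 111.2 = 370 km at the equator.

370 km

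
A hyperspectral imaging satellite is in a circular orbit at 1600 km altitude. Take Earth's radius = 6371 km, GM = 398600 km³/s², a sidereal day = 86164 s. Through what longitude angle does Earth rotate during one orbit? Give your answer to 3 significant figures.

29.6°

Semi-major axis a = 6371 + 1600 = 7971 km. Period T = 2π√(a³/μ) = 2π√(7971³/398600) = 7082.4 s = 118.04 min.
During one orbit Earth rotates (7082.4 / 86164) × 360° = 29.59°.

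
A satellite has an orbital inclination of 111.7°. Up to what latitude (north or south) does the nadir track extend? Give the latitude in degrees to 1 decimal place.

Retrograde orbit: the ground track reaches ±(180° − i) = ±(180 − 111.7) = ±68.3°.

68.3°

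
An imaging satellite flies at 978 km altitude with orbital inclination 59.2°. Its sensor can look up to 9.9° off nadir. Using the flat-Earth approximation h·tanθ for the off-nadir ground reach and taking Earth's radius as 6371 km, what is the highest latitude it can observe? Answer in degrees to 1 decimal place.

For a prograde orbit the ground track reaches latitude ±i = ±59.2°.
Sensor half-swath on the ground ≈ 978·tan(9.9°) = 171 km = 1.54° of latitude.
Maximum observable latitude ≈ 59.2 + 1.54 = 60.7°.

60.7°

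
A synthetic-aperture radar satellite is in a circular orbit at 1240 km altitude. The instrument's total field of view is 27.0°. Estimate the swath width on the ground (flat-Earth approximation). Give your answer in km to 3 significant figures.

Half-angle = 27.0°/2 = 13.5°.
Swath width ≈ 2h·tan(θ/2) = 2 × 1240 × tan(13.5°) = 595.4 km.

595 km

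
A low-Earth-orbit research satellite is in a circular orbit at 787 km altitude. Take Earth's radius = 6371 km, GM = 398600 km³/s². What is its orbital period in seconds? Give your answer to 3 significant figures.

6030 seconds

Semi-major axis a = 6371 + 787 = 7158 km. Period T = 2π√(a³/μ) = 2π√(7158³/398600) = 6027.0 s = 100.45 min.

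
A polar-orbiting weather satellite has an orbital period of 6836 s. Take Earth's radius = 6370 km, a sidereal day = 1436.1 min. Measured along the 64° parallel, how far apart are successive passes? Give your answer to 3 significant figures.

Node shift per orbit = (6836.0/86166) × 360° = 28.56°.
Equatorial spacing = 28.56 × 111.2 km/° = 3175 km.
At 64° latitude, spacing = 3175 × cos(64°) = 1392 km.

1390 km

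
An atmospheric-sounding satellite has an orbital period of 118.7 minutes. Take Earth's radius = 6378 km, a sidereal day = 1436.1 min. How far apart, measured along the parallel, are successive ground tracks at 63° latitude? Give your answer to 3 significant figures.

T = 118.7 min = 7122.0 s.
Node shift per orbit = (7122.0/86166) × 360° = 29.76°.
Equatorial spacing = 29.76 × 111.3 km/° = 3312 km.
At 63° latitude, spacing = 3312 × cos(63°) = 1504 km.

1500 km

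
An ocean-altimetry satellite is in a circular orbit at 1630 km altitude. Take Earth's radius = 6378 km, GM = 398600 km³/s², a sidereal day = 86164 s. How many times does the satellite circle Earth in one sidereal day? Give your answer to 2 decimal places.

Semi-major axis a = 6378 + 1630 = 8008 km. Period T = 2π√(a³/μ) = 2π√(8008³/398600) = 7131.8 s = 118.86 min.
Orbits per sidereal day = 86164 / 7131.8 = 12.082.

12.08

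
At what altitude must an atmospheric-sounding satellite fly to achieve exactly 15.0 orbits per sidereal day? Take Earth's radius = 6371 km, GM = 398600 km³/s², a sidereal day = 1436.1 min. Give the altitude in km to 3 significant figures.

Required period T = 86166 / 15.0 = 5744.4 s.
From T = 2π√(a³/μ): a = (μ T²/4π²)^(1/3) = (398600 × 5744.4² / 4π²)^(1/3) = 6932 km.
Altitude h = a − R = 6932 − 6371 = 561 km.

561 km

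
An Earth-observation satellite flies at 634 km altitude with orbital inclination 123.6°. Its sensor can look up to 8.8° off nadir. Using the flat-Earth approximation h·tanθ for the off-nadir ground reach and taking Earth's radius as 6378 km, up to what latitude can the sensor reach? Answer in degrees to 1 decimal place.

57.3°

Retrograde orbit: the ground track reaches ±(180° − i) = ±(180 − 123.6) = ±56.4°.
Sensor half-swath on the ground ≈ 634·tan(8.8°) = 98 km = 0.88° of latitude.
Maximum observable latitude ≈ 56.4 + 0.88 = 57.3°.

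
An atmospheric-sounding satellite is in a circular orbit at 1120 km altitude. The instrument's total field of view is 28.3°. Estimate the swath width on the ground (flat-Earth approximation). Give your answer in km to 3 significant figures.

Half-angle = 28.3°/2 = 14.15°.
Swath width ≈ 2h·tan(θ/2) = 2 × 1120 × tan(14.15°) = 564.7 km.

565 km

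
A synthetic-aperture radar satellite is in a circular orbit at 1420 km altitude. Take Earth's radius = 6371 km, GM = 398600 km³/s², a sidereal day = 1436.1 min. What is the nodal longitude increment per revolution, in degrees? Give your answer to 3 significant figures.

28.6°

Semi-major axis a = 6371 + 1420 = 7791 km. Period T = 2π√(a³/μ) = 2π√(7791³/398600) = 6843.9 s = 114.06 min.
During one orbit Earth rotates (6843.9 / 86166) × 360° = 28.59°.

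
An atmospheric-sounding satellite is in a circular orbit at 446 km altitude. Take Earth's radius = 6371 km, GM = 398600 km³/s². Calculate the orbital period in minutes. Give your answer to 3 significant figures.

Semi-major axis a = 6371 + 446 = 6817 km. Period T = 2π√(a³/μ) = 2π√(6817³/398600) = 5601.5 s = 93.36 min.

93.4 min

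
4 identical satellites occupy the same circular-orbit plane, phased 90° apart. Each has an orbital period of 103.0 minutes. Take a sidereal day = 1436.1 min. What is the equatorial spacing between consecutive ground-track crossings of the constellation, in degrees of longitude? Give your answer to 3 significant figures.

6.45°

T = 103.0 min = 6180.0 s.
Single-satellite node shift = (6180.0/86166) × 360° = 25.82°.
With 4 satellites evenly phased, successive equator crossings are 25.82/4 = 6.455° apart.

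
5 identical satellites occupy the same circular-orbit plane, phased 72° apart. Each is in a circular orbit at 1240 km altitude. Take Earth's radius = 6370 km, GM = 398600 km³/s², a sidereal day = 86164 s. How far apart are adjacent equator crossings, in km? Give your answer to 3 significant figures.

614 km

Semi-major axis a = 6370 + 1240 = 7610 km. Period T = 2π√(a³/μ) = 2π√(7610³/398600) = 6606.8 s = 110.11 min.
Single-satellite node shift = (6606.8/86164) × 360° = 27.60°.
With 5 satellites evenly phased, successive equator crossings are 27.60/5 = 5.521° apart.
That is 5.521 × 111.2 = 614 km at the equator.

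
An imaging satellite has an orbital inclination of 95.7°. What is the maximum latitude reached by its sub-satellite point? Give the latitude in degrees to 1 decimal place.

Retrograde orbit: the ground track reaches ±(180° − i) = ±(180 − 95.7) = ±84.3°.

84.3°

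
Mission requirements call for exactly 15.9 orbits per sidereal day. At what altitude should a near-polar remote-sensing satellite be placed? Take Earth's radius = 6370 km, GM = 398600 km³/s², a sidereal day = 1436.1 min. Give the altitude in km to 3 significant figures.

Required period T = 86166 / 15.9 = 5419.2 s.
From T = 2π√(a³/μ): a = (μ T²/4π²)^(1/3) = (398600 × 5419.2² / 4π²)^(1/3) = 6668 km.
Altitude h = a − R = 6668 − 6370 = 298 km.

298 km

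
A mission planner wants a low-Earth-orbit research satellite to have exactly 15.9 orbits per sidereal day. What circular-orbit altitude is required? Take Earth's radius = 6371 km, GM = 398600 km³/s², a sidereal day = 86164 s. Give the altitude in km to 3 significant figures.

297 km

Required period T = 86164 / 15.9 = 5419.1 s.
From T = 2π√(a³/μ): a = (μ T²/4π²)^(1/3) = (398600 × 5419.1² / 4π²)^(1/3) = 6668 km.
Altitude h = a − R = 6668 − 6371 = 297 km.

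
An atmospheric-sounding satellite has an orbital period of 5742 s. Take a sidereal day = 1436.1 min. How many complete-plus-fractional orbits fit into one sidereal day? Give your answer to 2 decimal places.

Orbits per sidereal day = 86166 / 5742.0 = 15.006.

15.01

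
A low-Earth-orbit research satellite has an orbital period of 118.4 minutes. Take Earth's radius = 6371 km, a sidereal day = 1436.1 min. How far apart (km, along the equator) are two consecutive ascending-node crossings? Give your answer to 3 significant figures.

3300 km

T = 118.4 min = 7104.0 s.
During one orbit Earth rotates (7104.0 / 86166) × 360° = 29.68°.
At the equator that is 29.68° × (2π·6371/360) km/° = 29.68 × 111.2 = 3300 km.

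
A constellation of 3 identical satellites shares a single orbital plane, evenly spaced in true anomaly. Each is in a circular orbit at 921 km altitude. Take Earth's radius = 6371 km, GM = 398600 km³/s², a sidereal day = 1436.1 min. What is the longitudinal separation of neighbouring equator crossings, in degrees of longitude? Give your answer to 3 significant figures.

8.63°

Semi-major axis a = 6371 + 921 = 7292 km. Period T = 2π√(a³/μ) = 2π√(7292³/398600) = 6197.0 s = 103.28 min.
Single-satellite node shift = (6197.0/86166) × 360° = 25.89°.
With 3 satellites evenly phased, successive equator crossings are 25.89/3 = 8.630° apart.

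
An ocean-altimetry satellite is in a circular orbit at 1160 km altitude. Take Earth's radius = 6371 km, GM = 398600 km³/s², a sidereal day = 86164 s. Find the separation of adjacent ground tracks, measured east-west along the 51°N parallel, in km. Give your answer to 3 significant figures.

1900 km

Semi-major axis a = 6371 + 1160 = 7531 km. Period T = 2π√(a³/μ) = 2π√(7531³/398600) = 6504.1 s = 108.40 min.
Node shift per orbit = (6504.1/86164) × 360° = 27.17°.
Equatorial spacing = 27.17 × 111.2 km/° = 3022 km.
At 51° latitude, spacing = 3022 × cos(51°) = 1902 km.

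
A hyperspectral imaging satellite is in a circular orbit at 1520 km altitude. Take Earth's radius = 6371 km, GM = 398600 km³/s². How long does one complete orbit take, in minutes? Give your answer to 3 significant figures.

116 min

Semi-major axis a = 6371 + 1520 = 7891 km. Period T = 2π√(a³/μ) = 2π√(7891³/398600) = 6976.0 s = 116.27 min.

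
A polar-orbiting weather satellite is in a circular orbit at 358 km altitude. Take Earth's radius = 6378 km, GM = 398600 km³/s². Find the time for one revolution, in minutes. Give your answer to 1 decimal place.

Semi-major axis a = 6378 + 358 = 6736 km. Period T = 2π√(a³/μ) = 2π√(6736³/398600) = 5501.9 s = 91.70 min.

91.7 min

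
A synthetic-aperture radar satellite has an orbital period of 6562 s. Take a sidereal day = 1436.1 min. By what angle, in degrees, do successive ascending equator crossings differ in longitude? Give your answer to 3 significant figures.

27.4°

During one orbit Earth rotates (6562.0 / 86166) × 360° = 27.42°.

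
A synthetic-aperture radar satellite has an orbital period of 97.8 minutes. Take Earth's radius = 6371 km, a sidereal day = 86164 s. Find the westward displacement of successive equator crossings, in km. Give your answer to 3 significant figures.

2730 km

T = 97.8 min = 5868.0 s.
During one orbit Earth rotates (5868.0 / 86164) × 360° = 24.52°.
At the equator that is 24.52° × (2π·6371/360) km/° = 24.52 × 111.2 = 2726 km.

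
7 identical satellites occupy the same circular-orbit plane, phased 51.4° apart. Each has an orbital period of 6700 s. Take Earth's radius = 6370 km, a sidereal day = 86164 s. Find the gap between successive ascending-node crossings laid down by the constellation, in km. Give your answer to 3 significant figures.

Single-satellite node shift = (6700.0/86164) × 360° = 27.99°.
With 7 satellites evenly phased, successive equator crossings are 27.99/7 = 3.999° apart.
That is 3.999 × 111.2 = 445 km at the equator.

445 km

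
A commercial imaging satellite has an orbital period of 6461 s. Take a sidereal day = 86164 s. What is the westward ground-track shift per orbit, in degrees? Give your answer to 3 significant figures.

During one orbit Earth rotates (6461.0 / 86164) × 360° = 26.99°.

27.0°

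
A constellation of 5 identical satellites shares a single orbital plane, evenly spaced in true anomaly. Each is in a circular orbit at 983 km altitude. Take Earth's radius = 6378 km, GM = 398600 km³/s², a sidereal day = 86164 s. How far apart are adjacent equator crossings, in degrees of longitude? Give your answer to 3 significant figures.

5.25°

Semi-major axis a = 6378 + 983 = 7361 km. Period T = 2π√(a³/μ) = 2π√(7361³/398600) = 6285.2 s = 104.75 min.
Single-satellite node shift = (6285.2/86164) × 360° = 26.26°.
With 5 satellites evenly phased, successive equator crossings are 26.26/5 = 5.252° apart.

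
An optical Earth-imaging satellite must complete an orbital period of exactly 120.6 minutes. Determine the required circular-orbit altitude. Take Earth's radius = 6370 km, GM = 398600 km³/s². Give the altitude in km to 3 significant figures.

1720 km

T = 120.6 min = 7236.0 s.
From T = 2π√(a³/μ): a = (μ T²/4π²)^(1/3) = (398600 × 7236.0² / 4π²)^(1/3) = 8086 km.
Altitude h = a − R = 8086 − 6370 = 1716 km.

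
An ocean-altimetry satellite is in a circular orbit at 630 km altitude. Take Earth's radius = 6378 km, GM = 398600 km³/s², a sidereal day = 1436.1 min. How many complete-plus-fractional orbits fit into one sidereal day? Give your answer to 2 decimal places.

Semi-major axis a = 6378 + 630 = 7008 km. Period T = 2π√(a³/μ) = 2π√(7008³/398600) = 5838.5 s = 97.31 min.
Orbits per sidereal day = 86166 / 5838.5 = 14.758.

14.76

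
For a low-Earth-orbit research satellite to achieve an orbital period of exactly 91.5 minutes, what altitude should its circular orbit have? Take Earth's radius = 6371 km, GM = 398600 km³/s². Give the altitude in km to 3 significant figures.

T = 91.5 min = 5490.0 s.
From T = 2π√(a³/μ): a = (μ T²/4π²)^(1/3) = (398600 × 5490.0² / 4π²)^(1/3) = 6726 km.
Altitude h = a − R = 6726 − 6371 = 355 km.

355 km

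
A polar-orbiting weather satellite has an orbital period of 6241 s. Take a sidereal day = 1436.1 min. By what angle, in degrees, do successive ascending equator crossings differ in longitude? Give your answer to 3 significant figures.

During one orbit Earth rotates (6241.0 / 86166) × 360° = 26.07°.

26.1°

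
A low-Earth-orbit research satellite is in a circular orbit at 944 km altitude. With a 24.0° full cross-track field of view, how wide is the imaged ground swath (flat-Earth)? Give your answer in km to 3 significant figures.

Half-angle = 24.0°/2 = 12°.
Swath width ≈ 2h·tan(θ/2) = 2 × 944 × tan(12°) = 401.3 km.

401 km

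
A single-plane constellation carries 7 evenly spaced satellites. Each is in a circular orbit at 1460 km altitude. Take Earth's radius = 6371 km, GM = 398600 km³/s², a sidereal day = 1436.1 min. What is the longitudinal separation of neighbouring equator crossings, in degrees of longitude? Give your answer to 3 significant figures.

Semi-major axis a = 6371 + 1460 = 7831 km. Period T = 2π√(a³/μ) = 2π√(7831³/398600) = 6896.6 s = 114.94 min.
Single-satellite node shift = (6896.6/86166) × 360° = 28.81°.
With 7 satellites evenly phased, successive equator crossings are 28.81/7 = 4.116° apart.

4.12°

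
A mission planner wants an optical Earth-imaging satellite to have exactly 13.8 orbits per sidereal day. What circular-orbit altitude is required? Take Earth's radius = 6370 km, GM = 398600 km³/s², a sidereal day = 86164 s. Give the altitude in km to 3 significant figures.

959 km

Required period T = 86164 / 13.8 = 6243.8 s.
From T = 2π√(a³/μ): a = (μ T²/4π²)^(1/3) = (398600 × 6243.8² / 4π²)^(1/3) = 7329 km.
Altitude h = a − R = 7329 − 6370 = 959 km.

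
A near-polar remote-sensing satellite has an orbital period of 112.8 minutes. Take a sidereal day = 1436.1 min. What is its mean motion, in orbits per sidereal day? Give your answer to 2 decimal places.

12.73

T = 112.8 min = 6768.0 s.
Orbits per sidereal day = 86166 / 6768.0 = 12.731.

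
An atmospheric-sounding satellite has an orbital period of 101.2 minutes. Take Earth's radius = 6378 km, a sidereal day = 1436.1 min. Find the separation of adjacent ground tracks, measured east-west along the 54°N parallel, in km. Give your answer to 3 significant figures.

1660 km

T = 101.2 min = 6072.0 s.
Node shift per orbit = (6072.0/86166) × 360° = 25.37°.
Equatorial spacing = 25.37 × 111.3 km/° = 2824 km.
At 54° latitude, spacing = 2824 × cos(54°) = 1660 km.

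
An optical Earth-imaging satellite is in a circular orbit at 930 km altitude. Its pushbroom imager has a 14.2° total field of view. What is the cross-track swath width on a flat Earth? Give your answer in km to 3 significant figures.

232 km

Half-angle = 14.2°/2 = 7.1°.
Swath width ≈ 2h·tan(θ/2) = 2 × 930 × tan(7.1°) = 231.7 km.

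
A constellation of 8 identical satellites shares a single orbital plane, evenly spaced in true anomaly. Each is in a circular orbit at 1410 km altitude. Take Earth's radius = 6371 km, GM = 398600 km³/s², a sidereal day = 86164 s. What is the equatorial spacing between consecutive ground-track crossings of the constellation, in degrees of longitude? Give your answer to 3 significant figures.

Semi-major axis a = 6371 + 1410 = 7781 km. Period T = 2π√(a³/μ) = 2π√(7781³/398600) = 6830.7 s = 113.84 min.
Single-satellite node shift = (6830.7/86164) × 360° = 28.54°.
With 8 satellites evenly phased, successive equator crossings are 28.54/8 = 3.567° apart.

3.57°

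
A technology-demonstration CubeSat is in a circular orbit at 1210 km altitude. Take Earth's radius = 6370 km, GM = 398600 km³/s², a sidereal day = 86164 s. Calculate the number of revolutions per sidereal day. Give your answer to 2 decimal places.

13.12

Semi-major axis a = 6370 + 1210 = 7580 km. Period T = 2π√(a³/μ) = 2π√(7580³/398600) = 6567.7 s = 109.46 min.
Orbits per sidereal day = 86164 / 6567.7 = 13.119.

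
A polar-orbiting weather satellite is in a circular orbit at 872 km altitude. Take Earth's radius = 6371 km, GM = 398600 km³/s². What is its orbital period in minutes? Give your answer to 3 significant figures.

Semi-major axis a = 6371 + 872 = 7243 km. Period T = 2π√(a³/μ) = 2π√(7243³/398600) = 6134.6 s = 102.24 min.

102 min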